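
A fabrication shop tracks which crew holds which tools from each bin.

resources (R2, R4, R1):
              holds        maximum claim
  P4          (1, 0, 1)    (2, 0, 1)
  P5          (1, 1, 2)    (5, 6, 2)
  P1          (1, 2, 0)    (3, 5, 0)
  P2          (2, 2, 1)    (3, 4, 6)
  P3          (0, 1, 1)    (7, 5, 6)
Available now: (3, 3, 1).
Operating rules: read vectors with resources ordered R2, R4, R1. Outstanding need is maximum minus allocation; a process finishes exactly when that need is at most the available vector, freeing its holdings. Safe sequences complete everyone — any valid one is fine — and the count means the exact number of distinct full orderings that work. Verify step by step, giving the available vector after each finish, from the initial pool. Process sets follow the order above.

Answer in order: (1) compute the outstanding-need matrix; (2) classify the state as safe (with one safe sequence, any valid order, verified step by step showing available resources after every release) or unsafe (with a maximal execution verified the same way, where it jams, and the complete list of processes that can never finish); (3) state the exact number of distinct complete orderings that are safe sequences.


(1) Outstanding need per process (order R2, R4, R1):
  P4: (1, 0, 0)
  P5: (4, 5, 0)
  P1: (2, 3, 0)
  P2: (1, 2, 5)
  P3: (7, 4, 5)
(2) UNSAFE — no complete ordering exists.
Key observation: the pool after P4, P1, P5 is (6, 6, 4); every surviving request exceeds it in R1, so progress ends there.
The run P4, P1, P5 cannot be extended any further. Verifying each step:
  pool = (3, 3, 1)
  run P4 (needs (1, 0, 0), free (3, 3, 1)); after release of (1, 0, 1) the pool is (4, 3, 2)
  run P1 (needs (2, 3, 0), free (4, 3, 2)); after release of (1, 2, 0) the pool is (5, 5, 2)
  run P5 (needs (4, 5, 0), free (5, 5, 2)); after release of (1, 1, 2) the pool is (6, 6, 4)
  P2 still needs (1, 2, 5) but only (6, 6, 4) is free — short on R1
  P3 still needs (7, 4, 5) but only (6, 6, 4) is free — short on R2 and R1
Never able to finish: P2 and P3.
(3) The exact count: 0 of the possible complete orderings are safe sequences.


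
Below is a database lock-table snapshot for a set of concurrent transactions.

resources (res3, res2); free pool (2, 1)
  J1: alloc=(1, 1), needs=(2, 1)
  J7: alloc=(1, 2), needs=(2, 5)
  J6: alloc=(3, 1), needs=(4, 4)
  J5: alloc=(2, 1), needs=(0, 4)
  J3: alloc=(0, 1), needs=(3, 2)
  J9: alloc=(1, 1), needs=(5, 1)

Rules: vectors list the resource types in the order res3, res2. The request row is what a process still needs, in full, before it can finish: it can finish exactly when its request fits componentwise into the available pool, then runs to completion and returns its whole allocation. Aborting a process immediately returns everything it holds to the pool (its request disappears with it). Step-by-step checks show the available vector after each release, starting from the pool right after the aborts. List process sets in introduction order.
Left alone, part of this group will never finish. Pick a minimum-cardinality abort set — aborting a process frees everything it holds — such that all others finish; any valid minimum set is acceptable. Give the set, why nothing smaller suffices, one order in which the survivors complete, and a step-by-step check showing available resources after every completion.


Abort J6.
Key observation: before aborting J6, J9 was permanently blocked — no order could ever run it; afterwards it completes at step 3.
No smaller set exists: with zero aborts the deadlock remains.
The survivors complete as J3, J1, J9, J7, J5. Check, step by step (starting from the post-abort pool):
  pool = (5, 2)
  run J3 (needs (3, 2), free (5, 2)); after release of (0, 1) the pool is (5, 3)
  run J1 (needs (2, 1), free (5, 3)); after release of (1, 1) the pool is (6, 4)
  run J9 (needs (5, 1), free (6, 4)); after release of (1, 1) the pool is (7, 5)
  run J7 (needs (2, 5), free (7, 5)); after release of (1, 2) the pool is (8, 7)
  run J5 (needs (0, 4), free (8, 7)); after release of (2, 1) the pool is (10, 8)


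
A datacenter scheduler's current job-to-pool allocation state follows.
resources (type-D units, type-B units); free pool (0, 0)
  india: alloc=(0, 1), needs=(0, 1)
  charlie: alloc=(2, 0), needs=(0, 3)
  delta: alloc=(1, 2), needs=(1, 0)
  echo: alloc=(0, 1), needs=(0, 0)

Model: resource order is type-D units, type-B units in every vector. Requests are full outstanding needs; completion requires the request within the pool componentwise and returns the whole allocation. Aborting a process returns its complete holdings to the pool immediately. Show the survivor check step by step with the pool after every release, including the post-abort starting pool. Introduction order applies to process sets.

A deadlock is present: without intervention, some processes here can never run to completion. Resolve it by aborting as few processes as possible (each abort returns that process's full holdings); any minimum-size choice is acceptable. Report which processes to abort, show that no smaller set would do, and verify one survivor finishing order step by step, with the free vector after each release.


Abort delta.
Key observation: the returned (1, 2) from delta is what brings charlie — unrunnable before, under any order — into play at step 2.
Minimality: the empty abort set fails — the state is deadlocked as it stands.
Survivors finish in the order: echo, charlie, india. Walking it through (pool after the aborts first):
  pool = (1, 2)
  echo: need (0, 0) fits (1, 2); releases (0, 1), pool now (1, 3)
  charlie: need (0, 3) fits (1, 3); releases (2, 0), pool now (3, 3)
  india: need (0, 1) fits (3, 3); releases (0, 1), pool now (3, 4)


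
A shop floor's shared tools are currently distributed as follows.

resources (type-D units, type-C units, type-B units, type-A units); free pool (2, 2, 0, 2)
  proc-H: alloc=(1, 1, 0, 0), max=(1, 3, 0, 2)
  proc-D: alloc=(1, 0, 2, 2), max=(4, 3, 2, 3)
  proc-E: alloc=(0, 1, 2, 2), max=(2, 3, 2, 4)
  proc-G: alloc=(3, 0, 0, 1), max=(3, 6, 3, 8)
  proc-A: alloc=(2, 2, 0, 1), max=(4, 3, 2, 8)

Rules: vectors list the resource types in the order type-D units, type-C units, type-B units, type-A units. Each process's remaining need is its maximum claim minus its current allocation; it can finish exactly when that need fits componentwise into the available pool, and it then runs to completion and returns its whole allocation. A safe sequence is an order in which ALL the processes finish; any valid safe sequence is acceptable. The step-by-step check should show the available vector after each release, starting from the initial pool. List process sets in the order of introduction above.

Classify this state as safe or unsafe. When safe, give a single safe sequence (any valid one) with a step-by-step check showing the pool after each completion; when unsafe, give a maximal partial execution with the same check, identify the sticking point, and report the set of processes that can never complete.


UNSAFE — no complete ordering exists.
Key observation: the pool after proc-H, proc-D, proc-E is (4, 4, 4, 6); every surviving request exceeds it in type-A units, so progress ends there.
Going as far as possible: proc-H, proc-D, proc-E; after that, nothing fits. Walking it through:
  pool = (2, 2, 0, 2)
  proc-H: need (0, 2, 0, 2) fits (2, 2, 0, 2); releases (1, 1, 0, 0), pool now (3, 3, 0, 2)
  proc-D: need (3, 3, 0, 1) fits (3, 3, 0, 2); releases (1, 0, 2, 2), pool now (4, 3, 2, 4)
  proc-E: need (2, 2, 0, 2) fits (4, 3, 2, 4); releases (0, 1, 2, 2), pool now (4, 4, 4, 6)
  blocked: proc-G wants (0, 6, 3, 7), pool (4, 4, 4, 6) — not enough type-C units and type-A units
  blocked: proc-A wants (2, 1, 2, 7), pool (4, 4, 4, 6) — not enough type-A units
Never able to finish: proc-G and proc-A.


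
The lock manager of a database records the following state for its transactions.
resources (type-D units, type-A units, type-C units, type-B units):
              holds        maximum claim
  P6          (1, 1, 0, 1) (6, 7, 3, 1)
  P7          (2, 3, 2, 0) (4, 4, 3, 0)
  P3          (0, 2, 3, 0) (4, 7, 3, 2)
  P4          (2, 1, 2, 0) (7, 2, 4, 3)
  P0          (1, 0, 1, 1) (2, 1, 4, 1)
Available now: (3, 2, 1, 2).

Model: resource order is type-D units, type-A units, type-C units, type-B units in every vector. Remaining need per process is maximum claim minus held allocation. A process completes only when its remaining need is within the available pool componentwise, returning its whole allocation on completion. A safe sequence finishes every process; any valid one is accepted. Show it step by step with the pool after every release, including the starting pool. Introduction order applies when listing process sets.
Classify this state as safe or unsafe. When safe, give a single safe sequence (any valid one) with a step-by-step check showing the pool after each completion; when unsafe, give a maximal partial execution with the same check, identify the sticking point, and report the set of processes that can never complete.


SAFE, for example via the order P7, P3, P0, P6, P4.
Key observation: at P7 the run first touches a limit — (2, 1, 1, 0) against (3, 2, 1, 2), exact on a resource it actually requests.
Step-by-step check:
  pool = (3, 2, 1, 2)
  P7 needs (2, 1, 1, 0) <= (3, 2, 1, 2) -> finishes; pool += (2, 3, 2, 0) = (5, 5, 3, 2)
  P3 needs (4, 5, 0, 2) <= (5, 5, 3, 2) -> finishes; pool += (0, 2, 3, 0) = (5, 7, 6, 2)
  P0 needs (1, 1, 3, 0) <= (5, 7, 6, 2) -> finishes; pool += (1, 0, 1, 1) = (6, 7, 7, 3)
  P6 needs (5, 6, 3, 0) <= (6, 7, 7, 3) -> finishes; pool += (1, 1, 0, 1) = (7, 8, 7, 4)
  P4 needs (5, 1, 2, 3) <= (7, 8, 7, 4) -> finishes; pool += (2, 1, 2, 0) = (9, 9, 9, 4)


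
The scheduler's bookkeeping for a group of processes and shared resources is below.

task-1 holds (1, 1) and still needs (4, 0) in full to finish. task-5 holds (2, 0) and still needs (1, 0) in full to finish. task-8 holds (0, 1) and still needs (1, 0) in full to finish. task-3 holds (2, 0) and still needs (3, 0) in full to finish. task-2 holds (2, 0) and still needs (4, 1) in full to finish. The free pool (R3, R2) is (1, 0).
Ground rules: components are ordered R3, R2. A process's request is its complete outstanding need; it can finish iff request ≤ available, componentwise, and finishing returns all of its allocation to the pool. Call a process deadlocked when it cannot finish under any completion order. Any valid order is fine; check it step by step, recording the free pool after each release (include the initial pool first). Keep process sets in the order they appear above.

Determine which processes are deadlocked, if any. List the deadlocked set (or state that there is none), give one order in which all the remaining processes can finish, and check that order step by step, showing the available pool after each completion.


The deadlocked set is empty.
Key observation: task-5 can run right away; the returned allocation unlocks the remaining processes in turn.
A valid finishing order for the others: task-5, task-3, task-1, task-2, task-8. Walking it through:
  pool = (1, 0)
  task-5: need (1, 0) fits (1, 0); releases (2, 0), pool now (3, 0)
  task-3: need (3, 0) fits (3, 0); releases (2, 0), pool now (5, 0)
  task-1: need (4, 0) fits (5, 0); releases (1, 1), pool now (6, 1)
  task-2: need (4, 1) fits (6, 1); releases (2, 0), pool now (8, 1)
  task-8: need (1, 0) fits (8, 1); releases (0, 1), pool now (8, 2)


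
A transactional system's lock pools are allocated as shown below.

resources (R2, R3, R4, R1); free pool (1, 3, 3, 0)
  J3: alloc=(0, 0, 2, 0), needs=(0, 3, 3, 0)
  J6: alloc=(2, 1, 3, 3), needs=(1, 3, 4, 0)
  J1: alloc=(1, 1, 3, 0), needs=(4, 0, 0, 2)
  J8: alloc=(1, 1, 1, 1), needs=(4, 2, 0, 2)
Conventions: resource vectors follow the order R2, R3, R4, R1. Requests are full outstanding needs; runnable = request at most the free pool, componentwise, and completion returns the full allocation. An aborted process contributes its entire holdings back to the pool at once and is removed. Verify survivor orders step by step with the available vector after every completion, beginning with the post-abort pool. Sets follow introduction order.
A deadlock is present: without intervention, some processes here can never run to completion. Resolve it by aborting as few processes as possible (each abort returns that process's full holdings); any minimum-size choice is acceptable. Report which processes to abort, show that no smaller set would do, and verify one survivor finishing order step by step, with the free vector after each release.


Abort J1.
Key observation: aborting J1 returns (1, 1, 3, 0), and J8 — hopeless before — runs at step 3 with the returned capacity in the pool.
Why nothing smaller works: aborting no one leaves the state deadlocked as given.
Survivors finish in the order: J3, J6, J8. Check, step by step (pool after the aborts first):
  pool = (2, 4, 6, 0)
  J3 needs (0, 3, 3, 0) <= (2, 4, 6, 0) -> finishes; pool += (0, 0, 2, 0) = (2, 4, 8, 0)
  J6 needs (1, 3, 4, 0) <= (2, 4, 8, 0) -> finishes; pool += (2, 1, 3, 3) = (4, 5, 11, 3)
  J8 needs (4, 2, 0, 2) <= (4, 5, 11, 3) -> finishes; pool += (1, 1, 1, 1) = (5, 6, 12, 4)


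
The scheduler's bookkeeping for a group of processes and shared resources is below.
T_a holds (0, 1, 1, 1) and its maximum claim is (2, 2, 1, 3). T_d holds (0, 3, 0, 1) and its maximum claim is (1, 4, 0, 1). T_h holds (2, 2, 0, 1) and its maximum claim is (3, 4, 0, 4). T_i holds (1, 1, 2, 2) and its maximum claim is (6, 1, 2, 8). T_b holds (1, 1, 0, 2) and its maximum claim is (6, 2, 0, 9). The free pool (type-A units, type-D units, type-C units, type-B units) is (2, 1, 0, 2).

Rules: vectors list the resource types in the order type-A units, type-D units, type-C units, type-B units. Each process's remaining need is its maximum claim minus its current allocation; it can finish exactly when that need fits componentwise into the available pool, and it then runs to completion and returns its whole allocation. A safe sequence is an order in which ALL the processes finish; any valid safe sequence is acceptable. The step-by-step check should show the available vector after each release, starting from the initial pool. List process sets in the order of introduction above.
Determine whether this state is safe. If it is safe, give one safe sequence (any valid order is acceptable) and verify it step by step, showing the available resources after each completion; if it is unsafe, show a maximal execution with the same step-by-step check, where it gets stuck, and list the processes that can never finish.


UNSAFE — no complete ordering exists.
Key observation: no order helps: past T_d, T_h, T_a, the free pool tops out at (4, 7, 1, 5), below what each blocked process needs in type-A units.
The run T_d, T_h, T_a cannot be extended any further. Walking it through:
  pool = (2, 1, 0, 2)
  T_d: need (1, 1, 0, 0) fits (2, 1, 0, 2); releases (0, 3, 0, 1), pool now (2, 4, 0, 3)
  T_h: need (1, 2, 0, 3) fits (2, 4, 0, 3); releases (2, 2, 0, 1), pool now (4, 6, 0, 4)
  T_a: need (2, 1, 0, 2) fits (4, 6, 0, 4); releases (0, 1, 1, 1), pool now (4, 7, 1, 5)
  T_i cannot run: need (5, 0, 0, 6) vs free (4, 7, 1, 5) (insufficient type-A units and type-B units)
  T_b cannot run: need (5, 1, 0, 7) vs free (4, 7, 1, 5) (insufficient type-A units and type-B units)
Processes that can never finish: T_i and T_b.


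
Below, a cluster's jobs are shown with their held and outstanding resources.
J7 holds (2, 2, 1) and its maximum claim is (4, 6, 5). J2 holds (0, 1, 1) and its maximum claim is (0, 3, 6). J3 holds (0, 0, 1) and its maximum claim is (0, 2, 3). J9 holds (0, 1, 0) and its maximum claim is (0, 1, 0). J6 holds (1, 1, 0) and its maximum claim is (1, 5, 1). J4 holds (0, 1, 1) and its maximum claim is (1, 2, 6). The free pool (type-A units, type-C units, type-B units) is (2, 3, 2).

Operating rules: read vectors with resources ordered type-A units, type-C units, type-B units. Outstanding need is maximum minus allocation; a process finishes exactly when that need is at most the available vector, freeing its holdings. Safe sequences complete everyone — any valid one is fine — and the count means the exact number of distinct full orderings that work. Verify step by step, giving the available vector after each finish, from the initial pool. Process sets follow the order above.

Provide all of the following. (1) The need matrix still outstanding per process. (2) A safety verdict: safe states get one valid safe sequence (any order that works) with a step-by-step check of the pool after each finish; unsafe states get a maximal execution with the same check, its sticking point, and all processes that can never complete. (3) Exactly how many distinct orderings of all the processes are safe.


(1) Remaining need (order type-A units, type-C units, type-B units):
  J7: (2, 4, 4)
  J2: (0, 2, 5)
  J3: (0, 2, 2)
  J9: (0, 0, 0)
  J6: (0, 4, 1)
  J4: (1, 1, 5)
(2) UNSAFE.
Key observation: the pool after J9, J6, J3 is (3, 5, 3); every surviving request exceeds it in type-B units, so progress ends there.
A maximal execution: J9, J6, J3 — then nothing else fits. Check, step by step:
  pool = (2, 3, 2)
  J9 needs (0, 0, 0) <= (2, 3, 2) -> finishes; pool += (0, 1, 0) = (2, 4, 2)
  J6 needs (0, 4, 1) <= (2, 4, 2) -> finishes; pool += (1, 1, 0) = (3, 5, 2)
  J3 needs (0, 2, 2) <= (3, 5, 2) -> finishes; pool += (0, 0, 1) = (3, 5, 3)
  blocked: J7 wants (2, 4, 4), pool (3, 5, 3) — not enough type-B units
  blocked: J2 wants (0, 2, 5), pool (3, 5, 3) — not enough type-B units
  blocked: J4 wants (1, 1, 5), pool (3, 5, 3) — not enough type-B units
Permanently blocked: J7, J2 and J4.
(3) Exactly 0 of the possible complete orderings are safe sequences.


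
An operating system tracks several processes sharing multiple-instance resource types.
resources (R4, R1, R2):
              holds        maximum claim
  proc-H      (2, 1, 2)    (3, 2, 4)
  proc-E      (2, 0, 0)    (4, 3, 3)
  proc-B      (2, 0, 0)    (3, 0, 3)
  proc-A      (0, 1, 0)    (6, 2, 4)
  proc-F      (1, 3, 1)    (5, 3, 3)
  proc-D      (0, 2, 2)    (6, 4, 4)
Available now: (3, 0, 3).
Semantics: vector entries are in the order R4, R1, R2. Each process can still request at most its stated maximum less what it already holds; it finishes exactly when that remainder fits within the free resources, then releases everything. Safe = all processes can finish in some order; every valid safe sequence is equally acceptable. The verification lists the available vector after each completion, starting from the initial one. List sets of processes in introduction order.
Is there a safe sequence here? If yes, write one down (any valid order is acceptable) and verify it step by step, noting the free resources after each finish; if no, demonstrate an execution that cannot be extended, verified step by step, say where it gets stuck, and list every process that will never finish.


SAFE, for example via the order proc-B, proc-F, proc-D, proc-A, proc-E, proc-H.
Key observation: the first exact fit in this order is proc-B — it needs (1, 0, 3) with (3, 0, 3) free, meeting a requested resource to the last unit.
Walking it through:
  pool = (3, 0, 3)
  run proc-B (needs (1, 0, 3), free (3, 0, 3)); after release of (2, 0, 0) the pool is (5, 0, 3)
  run proc-F (needs (4, 0, 2), free (5, 0, 3)); after release of (1, 3, 1) the pool is (6, 3, 4)
  run proc-D (needs (6, 2, 2), free (6, 3, 4)); after release of (0, 2, 2) the pool is (6, 5, 6)
  run proc-A (needs (6, 1, 4), free (6, 5, 6)); after release of (0, 1, 0) the pool is (6, 6, 6)
  run proc-E (needs (2, 3, 3), free (6, 6, 6)); after release of (2, 0, 0) the pool is (8, 6, 6)
  run proc-H (needs (1, 1, 2), free (8, 6, 6)); after release of (2, 1, 2) the pool is (10, 7, 8)


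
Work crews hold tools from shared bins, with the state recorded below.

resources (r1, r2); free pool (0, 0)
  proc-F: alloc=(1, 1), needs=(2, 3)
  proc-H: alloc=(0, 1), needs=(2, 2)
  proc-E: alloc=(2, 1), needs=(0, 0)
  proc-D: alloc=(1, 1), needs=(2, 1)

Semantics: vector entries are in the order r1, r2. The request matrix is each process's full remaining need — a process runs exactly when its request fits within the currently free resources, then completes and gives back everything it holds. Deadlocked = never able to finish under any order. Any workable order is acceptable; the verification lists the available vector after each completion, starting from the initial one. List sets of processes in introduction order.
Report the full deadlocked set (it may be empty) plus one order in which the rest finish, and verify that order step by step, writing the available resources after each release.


Nothing here is deadlocked.
Key observation: beginning at proc-E, releases accumulate fast enough that every process eventually fits.
A valid finishing order for the others: proc-E, proc-D, proc-H, proc-F. Check, step by step:
  pool = (0, 0)
  proc-E needs (0, 0) <= (0, 0) -> finishes; pool += (2, 1) = (2, 1)
  proc-D needs (2, 1) <= (2, 1) -> finishes; pool += (1, 1) = (3, 2)
  proc-H needs (2, 2) <= (3, 2) -> finishes; pool += (0, 1) = (3, 3)
  proc-F needs (2, 3) <= (3, 3) -> finishes; pool += (1, 1) = (4, 4)


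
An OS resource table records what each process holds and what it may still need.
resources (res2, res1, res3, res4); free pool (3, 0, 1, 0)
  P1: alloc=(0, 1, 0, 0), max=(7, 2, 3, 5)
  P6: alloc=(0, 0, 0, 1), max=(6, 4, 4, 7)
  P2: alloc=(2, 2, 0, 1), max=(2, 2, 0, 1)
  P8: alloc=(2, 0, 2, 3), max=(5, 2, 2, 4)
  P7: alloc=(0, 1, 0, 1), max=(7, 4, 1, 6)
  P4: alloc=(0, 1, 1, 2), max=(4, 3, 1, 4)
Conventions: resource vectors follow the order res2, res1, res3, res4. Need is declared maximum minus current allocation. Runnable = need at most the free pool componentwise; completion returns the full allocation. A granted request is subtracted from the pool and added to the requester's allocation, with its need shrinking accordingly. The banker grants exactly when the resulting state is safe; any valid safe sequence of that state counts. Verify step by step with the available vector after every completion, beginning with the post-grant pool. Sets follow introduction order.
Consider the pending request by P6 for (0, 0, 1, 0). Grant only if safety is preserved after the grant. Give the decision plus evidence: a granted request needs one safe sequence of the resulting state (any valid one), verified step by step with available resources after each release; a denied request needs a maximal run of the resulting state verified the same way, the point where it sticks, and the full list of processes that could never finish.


GRANT. The post-grant state is safe; one safe sequence: P2, P8, P4, P7, P1, P6.
Key observation: the grant leaves (3, 0, 0, 0) free — enough for P2, whose release restarts the cascade.
Verifying the post-grant state step by step:
  pool = (3, 0, 0, 0)
  P2: need (0, 0, 0, 0) fits (3, 0, 0, 0); releases (2, 2, 0, 1), pool now (5, 2, 0, 1)
  P8: need (3, 2, 0, 1) fits (5, 2, 0, 1); releases (2, 0, 2, 3), pool now (7, 2, 2, 4)
  P4: need (4, 2, 0, 2) fits (7, 2, 2, 4); releases (0, 1, 1, 2), pool now (7, 3, 3, 6)
  P7: need (7, 3, 1, 5) fits (7, 3, 3, 6); releases (0, 1, 0, 1), pool now (7, 4, 3, 7)
  P1: need (7, 1, 3, 5) fits (7, 4, 3, 7); releases (0, 1, 0, 0), pool now (7, 5, 3, 7)
  P6: need (6, 4, 3, 6) fits (7, 5, 3, 7); releases (0, 0, 1, 1), pool now (7, 5, 4, 8)


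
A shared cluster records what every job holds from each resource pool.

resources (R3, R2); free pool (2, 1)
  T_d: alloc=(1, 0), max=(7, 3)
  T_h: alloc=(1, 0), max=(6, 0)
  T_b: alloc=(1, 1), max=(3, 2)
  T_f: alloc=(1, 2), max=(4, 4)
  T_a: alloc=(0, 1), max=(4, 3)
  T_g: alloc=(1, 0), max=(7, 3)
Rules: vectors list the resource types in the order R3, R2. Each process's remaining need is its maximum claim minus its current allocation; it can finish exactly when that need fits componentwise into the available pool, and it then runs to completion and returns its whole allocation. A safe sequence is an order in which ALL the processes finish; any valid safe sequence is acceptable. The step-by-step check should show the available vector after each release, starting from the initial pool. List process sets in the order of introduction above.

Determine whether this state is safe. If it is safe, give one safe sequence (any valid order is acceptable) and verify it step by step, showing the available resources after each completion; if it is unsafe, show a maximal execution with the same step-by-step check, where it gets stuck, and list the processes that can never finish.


UNSAFE.
Key observation: the wall is R3: completing T_b, T_f, T_a brings the pool only to (4, 5), and all the rest need more.
A maximal execution: T_b, T_f, T_a — then nothing else fits. Walking it through:
  pool = (2, 1)
  T_b: need (2, 1) fits (2, 1); releases (1, 1), pool now (3, 2)
  T_f: need (3, 2) fits (3, 2); releases (1, 2), pool now (4, 4)
  T_a: need (4, 2) fits (4, 4); releases (0, 1), pool now (4, 5)
  T_d cannot run: need (6, 3) vs free (4, 5) (insufficient R3)
  T_h cannot run: need (5, 0) vs free (4, 5) (insufficient R3)
  T_g cannot run: need (6, 3) vs free (4, 5) (insufficient R3)
Processes that can never finish: T_d, T_h and T_g.


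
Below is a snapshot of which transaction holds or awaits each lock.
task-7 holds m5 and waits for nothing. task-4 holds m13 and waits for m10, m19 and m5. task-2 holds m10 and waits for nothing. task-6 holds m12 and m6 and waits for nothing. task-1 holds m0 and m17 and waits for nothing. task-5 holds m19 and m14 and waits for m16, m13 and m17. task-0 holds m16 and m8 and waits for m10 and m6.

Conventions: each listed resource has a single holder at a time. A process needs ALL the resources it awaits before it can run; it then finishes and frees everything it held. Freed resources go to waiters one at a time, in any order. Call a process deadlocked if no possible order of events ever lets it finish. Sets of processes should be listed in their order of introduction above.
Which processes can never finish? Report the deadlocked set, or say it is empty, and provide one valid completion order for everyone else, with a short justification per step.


Deadlocked set: task-4 and task-5.
Key observation: the wait chain closes on itself along task-4 -> task-5 -> task-4; no other process is dragged down with it.
The rest can finish in the order task-2, task-6, task-1, task-7, task-0.
Check, step by step:
  task-2: no waits; runs immediately, freeing m10
  task-6: no waits; runs immediately, freeing m12 and m6
  task-1: no waits; runs immediately, freeing m0 and m17
  task-7: no waits; runs immediately, freeing m5
  task-0: everything it awaited (m10 and m6) is free; runs, freeing m16 and m8


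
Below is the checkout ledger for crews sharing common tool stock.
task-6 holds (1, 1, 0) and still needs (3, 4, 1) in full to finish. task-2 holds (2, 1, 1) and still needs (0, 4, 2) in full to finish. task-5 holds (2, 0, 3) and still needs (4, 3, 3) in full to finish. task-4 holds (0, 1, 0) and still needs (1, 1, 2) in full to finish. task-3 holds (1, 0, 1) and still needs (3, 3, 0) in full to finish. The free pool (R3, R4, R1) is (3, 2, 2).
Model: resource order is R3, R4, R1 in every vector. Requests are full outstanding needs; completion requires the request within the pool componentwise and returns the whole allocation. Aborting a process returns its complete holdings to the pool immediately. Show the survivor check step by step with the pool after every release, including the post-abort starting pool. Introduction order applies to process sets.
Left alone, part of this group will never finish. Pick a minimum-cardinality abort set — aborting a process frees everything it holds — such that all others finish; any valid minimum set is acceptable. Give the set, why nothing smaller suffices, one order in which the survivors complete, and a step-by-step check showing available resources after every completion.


Minimum abort set: task-6.
Key observation: task-2 had no path to completion before; after the abort of task-6 ((1, 1, 0) returned), step 3 is where it fits.
Minimality: the empty abort set fails — the state is deadlocked as it stands.
Survivors finish in the order: task-3, task-4, task-2, task-5. Step-by-step check (pool after the aborts first):
  pool = (4, 3, 2)
  task-3 needs (3, 3, 0) <= (4, 3, 2) -> finishes; pool += (1, 0, 1) = (5, 3, 3)
  task-4 needs (1, 1, 2) <= (5, 3, 3) -> finishes; pool += (0, 1, 0) = (5, 4, 3)
  task-2 needs (0, 4, 2) <= (5, 4, 3) -> finishes; pool += (2, 1, 1) = (7, 5, 4)
  task-5 needs (4, 3, 3) <= (7, 5, 4) -> finishes; pool += (2, 0, 3) = (9, 5, 7)


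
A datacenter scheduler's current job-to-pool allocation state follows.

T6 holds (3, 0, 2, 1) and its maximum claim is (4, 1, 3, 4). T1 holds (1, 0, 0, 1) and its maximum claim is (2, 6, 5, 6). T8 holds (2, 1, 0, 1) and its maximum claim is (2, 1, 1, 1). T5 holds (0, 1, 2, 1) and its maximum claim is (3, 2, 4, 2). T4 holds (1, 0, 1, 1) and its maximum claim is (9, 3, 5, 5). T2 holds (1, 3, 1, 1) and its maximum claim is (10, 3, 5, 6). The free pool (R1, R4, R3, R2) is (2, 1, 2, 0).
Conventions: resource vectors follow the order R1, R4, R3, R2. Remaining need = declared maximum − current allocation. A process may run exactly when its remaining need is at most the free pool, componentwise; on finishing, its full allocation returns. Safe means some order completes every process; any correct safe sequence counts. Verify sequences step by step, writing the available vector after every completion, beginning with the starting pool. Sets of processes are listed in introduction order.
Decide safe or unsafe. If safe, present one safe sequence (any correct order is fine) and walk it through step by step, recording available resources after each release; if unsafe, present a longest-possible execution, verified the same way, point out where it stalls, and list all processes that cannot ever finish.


UNSAFE — no complete ordering exists.
Key observation: the wall is R2: completing T8, T5 brings the pool only to (4, 3, 4, 2), and all the rest need more.
A maximal execution: T8, T5 — then nothing else fits. Check, step by step:
  pool = (2, 1, 2, 0)
  T8 needs (0, 0, 1, 0) <= (2, 1, 2, 0) -> finishes; pool += (2, 1, 0, 1) = (4, 2, 2, 1)
  T5 needs (3, 1, 2, 1) <= (4, 2, 2, 1) -> finishes; pool += (0, 1, 2, 1) = (4, 3, 4, 2)
  T6 still needs (1, 1, 1, 3) but only (4, 3, 4, 2) is free — short on R2
  T1 still needs (1, 6, 5, 5) but only (4, 3, 4, 2) is free — short on R4, R3 and R2
  T4 still needs (8, 3, 4, 4) but only (4, 3, 4, 2) is free — short on R1 and R2
  T2 still needs (9, 0, 4, 5) but only (4, 3, 4, 2) is free — short on R1 and R2
Permanently blocked: T6, T1, T4 and T2.


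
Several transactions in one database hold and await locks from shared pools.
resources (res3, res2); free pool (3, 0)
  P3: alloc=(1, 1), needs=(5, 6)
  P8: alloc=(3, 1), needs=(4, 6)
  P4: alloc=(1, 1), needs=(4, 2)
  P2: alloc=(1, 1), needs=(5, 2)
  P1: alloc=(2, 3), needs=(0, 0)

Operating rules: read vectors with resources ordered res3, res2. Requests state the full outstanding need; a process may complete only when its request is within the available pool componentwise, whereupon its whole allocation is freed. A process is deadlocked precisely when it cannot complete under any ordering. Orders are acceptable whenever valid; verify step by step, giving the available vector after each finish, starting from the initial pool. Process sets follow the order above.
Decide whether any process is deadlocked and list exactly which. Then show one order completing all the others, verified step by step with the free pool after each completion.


Deadlocked: P3 and P8.
Key observation: P1, P2, P4 can finish, but then (7, 5) is all there is, and the blocked group's res2 demands exceed it.
One completion order for the rest: P1, P2, P4. Walking it through:
  pool = (3, 0)
  P1 needs (0, 0) <= (3, 0) -> finishes; pool += (2, 3) = (5, 3)
  P2 needs (5, 2) <= (5, 3) -> finishes; pool += (1, 1) = (6, 4)
  P4 needs (4, 2) <= (6, 4) -> finishes; pool += (1, 1) = (7, 5)
None of the blocked processes ever fits:
  blocked: P3 wants (5, 6), pool (7, 5) — not enough res2
  blocked: P8 wants (4, 6), pool (7, 5) — not enough res2


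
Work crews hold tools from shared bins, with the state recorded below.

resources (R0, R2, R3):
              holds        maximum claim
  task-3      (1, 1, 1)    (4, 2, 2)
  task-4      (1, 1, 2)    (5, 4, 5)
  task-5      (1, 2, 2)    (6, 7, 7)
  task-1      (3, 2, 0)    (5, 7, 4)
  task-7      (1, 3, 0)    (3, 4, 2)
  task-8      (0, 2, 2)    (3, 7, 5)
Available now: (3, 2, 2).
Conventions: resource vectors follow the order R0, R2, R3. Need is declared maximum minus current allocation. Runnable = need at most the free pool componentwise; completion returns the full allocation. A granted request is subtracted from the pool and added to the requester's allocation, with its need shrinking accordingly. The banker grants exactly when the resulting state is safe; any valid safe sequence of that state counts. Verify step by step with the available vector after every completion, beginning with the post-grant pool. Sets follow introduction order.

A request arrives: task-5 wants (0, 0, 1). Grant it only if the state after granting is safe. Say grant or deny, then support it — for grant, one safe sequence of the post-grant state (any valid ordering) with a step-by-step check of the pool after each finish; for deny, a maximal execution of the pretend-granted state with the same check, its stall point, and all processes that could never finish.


DENY — the pretend-granted state is unsafe.
Key observation: task-3, task-7 can finish, but then (5, 6, 2) is all there is, and the blocked group's R3 demands exceed it.
Pretend the grant happened; the run task-3, task-7 goes as far as possible. Walking it through:
  pool = (3, 2, 1)
  run task-3 (needs (3, 1, 1), free (3, 2, 1)); after release of (1, 1, 1) the pool is (4, 3, 2)
  run task-7 (needs (2, 1, 2), free (4, 3, 2)); after release of (1, 3, 0) the pool is (5, 6, 2)
  blocked: task-4 wants (4, 3, 3), pool (5, 6, 2) — not enough R3
  blocked: task-5 wants (5, 5, 4), pool (5, 6, 2) — not enough R3
  blocked: task-1 wants (2, 5, 4), pool (5, 6, 2) — not enough R3
  blocked: task-8 wants (3, 5, 3), pool (5, 6, 2) — not enough R3
Post-grant, the permanently blocked set is task-4, task-5, task-1 and task-8.


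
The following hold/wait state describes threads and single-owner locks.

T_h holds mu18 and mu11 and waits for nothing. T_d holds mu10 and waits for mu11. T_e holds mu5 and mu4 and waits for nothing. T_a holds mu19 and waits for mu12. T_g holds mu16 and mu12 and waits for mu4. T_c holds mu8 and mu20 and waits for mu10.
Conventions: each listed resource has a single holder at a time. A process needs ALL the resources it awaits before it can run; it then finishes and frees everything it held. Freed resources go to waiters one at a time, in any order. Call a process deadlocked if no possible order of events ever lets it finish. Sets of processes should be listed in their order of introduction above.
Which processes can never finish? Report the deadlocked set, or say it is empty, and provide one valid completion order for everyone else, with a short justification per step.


Nothing here is deadlocked.
Key observation: all waits point, directly or indirectly, at processes that can finish, so nothing is permanently blocked.
The rest can finish in the order T_h, T_d, T_e, T_g, T_a, T_c.
Check, step by step:
  T_h: no waits; runs immediately, freeing mu18 and mu11
  T_d waits on mu11 — all released -> runs and releases mu10
  T_e: no waits; runs immediately, freeing mu5 and mu4
  T_g waits on mu4 — all released -> runs and releases mu16 and mu12
  T_a waits on mu12 — all released -> runs and releases mu19
  T_c waits on mu10 — all released -> runs and releases mu8 and mu20


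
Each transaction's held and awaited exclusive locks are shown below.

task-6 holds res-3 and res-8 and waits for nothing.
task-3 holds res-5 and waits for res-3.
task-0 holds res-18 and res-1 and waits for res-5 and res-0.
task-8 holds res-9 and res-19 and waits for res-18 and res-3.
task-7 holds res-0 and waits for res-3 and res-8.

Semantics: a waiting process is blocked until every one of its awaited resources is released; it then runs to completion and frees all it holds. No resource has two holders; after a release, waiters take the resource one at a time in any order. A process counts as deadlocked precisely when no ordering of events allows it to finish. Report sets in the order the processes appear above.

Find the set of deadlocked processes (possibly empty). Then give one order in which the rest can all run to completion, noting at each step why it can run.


Nothing here is deadlocked.
Key observation: no waiting chain loops back on itself — every chain ends at a process that waits on nothing, so everyone eventually runs.
One completion order for the rest: task-6, task-7, task-3, task-0, task-8.
Verifying each step:
  task-6: no waits; runs immediately, freeing res-3 and res-8
  task-7 waits on res-3 and res-8 — all released -> runs and releases res-0
  task-3 waits on res-3 — all released -> runs and releases res-5
  task-0 waits on res-5 and res-0 — all released -> runs and releases res-18 and res-1
  task-8 waits on res-18 and res-3 — all released -> runs and releases res-9 and res-19


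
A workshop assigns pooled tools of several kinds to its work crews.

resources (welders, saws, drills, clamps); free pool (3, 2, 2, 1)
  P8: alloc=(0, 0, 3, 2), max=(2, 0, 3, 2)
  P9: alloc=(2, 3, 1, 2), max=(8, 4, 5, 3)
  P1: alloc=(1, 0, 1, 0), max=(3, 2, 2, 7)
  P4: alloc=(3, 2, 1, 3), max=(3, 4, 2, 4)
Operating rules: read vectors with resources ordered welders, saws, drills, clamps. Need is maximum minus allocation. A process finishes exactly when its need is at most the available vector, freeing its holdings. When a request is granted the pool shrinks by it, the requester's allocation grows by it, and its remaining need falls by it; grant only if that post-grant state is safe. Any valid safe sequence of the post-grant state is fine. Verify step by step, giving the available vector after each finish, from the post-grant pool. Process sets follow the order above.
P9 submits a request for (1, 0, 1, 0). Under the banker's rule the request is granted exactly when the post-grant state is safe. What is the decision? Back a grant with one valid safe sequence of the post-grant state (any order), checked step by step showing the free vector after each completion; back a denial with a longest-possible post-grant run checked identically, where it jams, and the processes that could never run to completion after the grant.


GRANT. The post-grant state is safe; one safe sequence: P4, P8, P9, P1.
Key observation: (2, 2, 1, 1) free after granting still covers P4 first, and each release covers the next.
Check on the post-grant state, step by step:
  pool = (2, 2, 1, 1)
  P4: need (0, 2, 1, 1) fits (2, 2, 1, 1); releases (3, 2, 1, 3), pool now (5, 4, 2, 4)
  P8: need (2, 0, 0, 0) fits (5, 4, 2, 4); releases (0, 0, 3, 2), pool now (5, 4, 5, 6)
  P9: need (5, 1, 3, 1) fits (5, 4, 5, 6); releases (3, 3, 2, 2), pool now (8, 7, 7, 8)
  P1: need (2, 2, 1, 7) fits (8, 7, 7, 8); releases (1, 0, 1, 0), pool now (9, 7, 8, 8)


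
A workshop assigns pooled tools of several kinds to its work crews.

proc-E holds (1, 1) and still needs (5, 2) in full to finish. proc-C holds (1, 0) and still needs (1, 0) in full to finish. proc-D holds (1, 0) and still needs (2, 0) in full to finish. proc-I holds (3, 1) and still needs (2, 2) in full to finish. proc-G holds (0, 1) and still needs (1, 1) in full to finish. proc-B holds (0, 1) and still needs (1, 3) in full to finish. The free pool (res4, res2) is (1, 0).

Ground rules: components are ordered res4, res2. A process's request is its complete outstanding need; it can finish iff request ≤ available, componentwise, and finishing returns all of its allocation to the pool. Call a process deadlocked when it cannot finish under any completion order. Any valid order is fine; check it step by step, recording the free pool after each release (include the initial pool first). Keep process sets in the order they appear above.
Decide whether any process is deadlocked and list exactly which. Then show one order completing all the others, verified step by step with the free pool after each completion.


The deadlocked set is proc-E, proc-I, proc-G and proc-B.
Key observation: even finishing proc-C, proc-D leaves just (3, 0) free — too little res2 for any of the remaining processes.
The rest can finish in the order proc-C, proc-D. Step-by-step check:
  pool = (1, 0)
  proc-C needs (1, 0) <= (1, 0) -> finishes; pool += (1, 0) = (2, 0)
  proc-D needs (2, 0) <= (2, 0) -> finishes; pool += (1, 0) = (3, 0)
The stuck group stays short no matter what:
  proc-E still needs (5, 2) but only (3, 0) is free — short on res4 and res2
  proc-I still needs (2, 2) but only (3, 0) is free — short on res2
  proc-G still needs (1, 1) but only (3, 0) is free — short on res2
  proc-B still needs (1, 3) but only (3, 0) is free — short on res2
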